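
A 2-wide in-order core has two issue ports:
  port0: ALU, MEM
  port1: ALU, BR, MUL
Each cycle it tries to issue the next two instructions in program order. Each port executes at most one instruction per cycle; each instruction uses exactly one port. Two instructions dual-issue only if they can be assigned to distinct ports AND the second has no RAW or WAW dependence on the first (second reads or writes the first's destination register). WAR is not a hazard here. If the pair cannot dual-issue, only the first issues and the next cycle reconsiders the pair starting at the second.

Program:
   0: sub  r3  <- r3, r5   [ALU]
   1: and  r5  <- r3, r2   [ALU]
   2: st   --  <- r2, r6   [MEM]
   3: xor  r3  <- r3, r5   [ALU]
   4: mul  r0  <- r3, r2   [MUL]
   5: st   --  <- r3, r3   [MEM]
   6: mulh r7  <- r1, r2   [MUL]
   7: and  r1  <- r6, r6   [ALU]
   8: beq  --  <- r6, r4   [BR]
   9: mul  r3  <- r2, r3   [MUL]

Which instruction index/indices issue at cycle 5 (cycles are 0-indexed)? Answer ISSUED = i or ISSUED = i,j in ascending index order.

0. sub.ALU @i0  | RAW r3
1. and.ALU+st.MEM @i1,i2  | dual
2. xor.ALU @i3  | RAW r3
3. mul.MUL+st.MEM @i4,i5  | dual
4. mulh.MUL+and.ALU @i6,i7  | dual
5. beq.BR @i8  | no-port BR/MUL
6. mul.MUL @i9  | tail

ISSUED = 8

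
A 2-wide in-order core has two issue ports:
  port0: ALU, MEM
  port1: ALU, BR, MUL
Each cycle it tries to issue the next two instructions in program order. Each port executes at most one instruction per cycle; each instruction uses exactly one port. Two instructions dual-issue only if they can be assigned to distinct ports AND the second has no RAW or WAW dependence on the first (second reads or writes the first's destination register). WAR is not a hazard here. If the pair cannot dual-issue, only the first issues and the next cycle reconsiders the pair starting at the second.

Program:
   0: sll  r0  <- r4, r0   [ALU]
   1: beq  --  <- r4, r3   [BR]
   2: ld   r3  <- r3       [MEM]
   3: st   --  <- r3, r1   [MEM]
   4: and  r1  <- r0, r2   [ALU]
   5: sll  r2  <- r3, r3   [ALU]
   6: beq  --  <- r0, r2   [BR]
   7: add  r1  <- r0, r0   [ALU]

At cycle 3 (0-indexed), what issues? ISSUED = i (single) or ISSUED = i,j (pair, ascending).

ISSUED = 5

0. sll beq @i0&i1  | 2-wide
1. ld @i2  | no-port MEM/MEM
2. st and @i3&i4  | 2-wide
3. sll @i5  | RAW r2
4. beq add @i6&i7  | 2-wide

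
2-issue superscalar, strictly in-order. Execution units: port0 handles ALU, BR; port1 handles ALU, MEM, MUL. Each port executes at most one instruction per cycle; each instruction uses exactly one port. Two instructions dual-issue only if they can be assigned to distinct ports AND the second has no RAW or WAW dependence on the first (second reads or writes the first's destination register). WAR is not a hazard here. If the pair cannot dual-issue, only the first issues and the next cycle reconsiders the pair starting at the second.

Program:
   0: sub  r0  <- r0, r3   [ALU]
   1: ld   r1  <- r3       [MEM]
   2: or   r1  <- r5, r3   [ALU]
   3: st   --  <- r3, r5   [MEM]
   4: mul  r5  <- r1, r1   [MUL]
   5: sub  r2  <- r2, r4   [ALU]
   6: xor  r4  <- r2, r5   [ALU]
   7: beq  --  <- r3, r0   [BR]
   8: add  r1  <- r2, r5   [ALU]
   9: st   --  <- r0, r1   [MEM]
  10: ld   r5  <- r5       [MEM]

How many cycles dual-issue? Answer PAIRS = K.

PAIRS = 4

[0] i0/i1  sub;ld  -- dual
[1] i2/i3  or;st  -- dual
[2] i4/i5  mul;sub  -- dual
[3] i6/i7  xor;beq  -- dual
[4] i8  add  -- RAW r1
[5] i9  st  -- no-port MEM/MEM
[6] i10  ld  -- tail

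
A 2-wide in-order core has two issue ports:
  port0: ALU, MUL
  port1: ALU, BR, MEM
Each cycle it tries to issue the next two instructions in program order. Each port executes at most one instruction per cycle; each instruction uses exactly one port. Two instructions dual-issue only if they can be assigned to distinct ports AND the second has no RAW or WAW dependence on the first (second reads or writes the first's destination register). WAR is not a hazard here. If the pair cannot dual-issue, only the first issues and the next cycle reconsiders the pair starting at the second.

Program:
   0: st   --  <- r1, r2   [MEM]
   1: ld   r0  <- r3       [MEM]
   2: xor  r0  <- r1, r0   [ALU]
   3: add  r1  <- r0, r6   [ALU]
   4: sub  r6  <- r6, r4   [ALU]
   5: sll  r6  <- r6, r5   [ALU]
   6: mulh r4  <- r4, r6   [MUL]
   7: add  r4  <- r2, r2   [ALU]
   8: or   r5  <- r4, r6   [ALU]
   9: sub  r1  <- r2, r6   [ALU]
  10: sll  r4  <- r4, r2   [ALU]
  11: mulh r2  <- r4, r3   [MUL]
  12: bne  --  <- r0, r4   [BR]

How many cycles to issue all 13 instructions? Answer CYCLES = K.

0. st @i0  | no-port MEM/MEM
1. ld @i1  | RAW+WAW r0
2. xor @i2  | RAW r0
3. add sub @i3/i4  | pair
4. sll @i5  | RAW r6
5. mulh @i6  | WAW r4
6. add @i7  | RAW r4
7. or sub @i8/i9  | pair
8. sll @i10  | RAW r4
9. mulh bne @i11/i12  | pair

CYCLES = 10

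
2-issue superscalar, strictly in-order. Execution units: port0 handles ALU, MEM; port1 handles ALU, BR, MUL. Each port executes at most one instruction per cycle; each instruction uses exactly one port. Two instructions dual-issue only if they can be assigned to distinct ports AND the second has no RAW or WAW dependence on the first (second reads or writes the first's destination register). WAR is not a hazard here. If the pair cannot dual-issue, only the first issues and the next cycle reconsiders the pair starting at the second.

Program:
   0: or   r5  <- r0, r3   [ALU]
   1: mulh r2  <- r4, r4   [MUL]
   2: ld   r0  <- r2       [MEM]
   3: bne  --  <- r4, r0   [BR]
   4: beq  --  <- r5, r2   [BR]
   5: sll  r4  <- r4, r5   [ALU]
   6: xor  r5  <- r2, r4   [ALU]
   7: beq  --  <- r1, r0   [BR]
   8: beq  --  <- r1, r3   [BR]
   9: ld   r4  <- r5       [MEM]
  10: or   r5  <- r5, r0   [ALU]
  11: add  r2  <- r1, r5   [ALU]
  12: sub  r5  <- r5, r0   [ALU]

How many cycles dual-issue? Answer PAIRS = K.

  cy0 -> i0/i1 (or;mulh) 2-wide
  cy1 -> i2 (ld) RAW r0
  cy2 -> i3 (bne) no-port BR/BR
  cy3 -> i4/i5 (beq;sll) 2-wide
  cy4 -> i6/i7 (xor;beq) 2-wide
  cy5 -> i8/i9 (beq;ld) 2-wide
  cy6 -> i10 (or) RAW r5
  cy7 -> i11/i12 (add;sub) 2-wide

PAIRS = 5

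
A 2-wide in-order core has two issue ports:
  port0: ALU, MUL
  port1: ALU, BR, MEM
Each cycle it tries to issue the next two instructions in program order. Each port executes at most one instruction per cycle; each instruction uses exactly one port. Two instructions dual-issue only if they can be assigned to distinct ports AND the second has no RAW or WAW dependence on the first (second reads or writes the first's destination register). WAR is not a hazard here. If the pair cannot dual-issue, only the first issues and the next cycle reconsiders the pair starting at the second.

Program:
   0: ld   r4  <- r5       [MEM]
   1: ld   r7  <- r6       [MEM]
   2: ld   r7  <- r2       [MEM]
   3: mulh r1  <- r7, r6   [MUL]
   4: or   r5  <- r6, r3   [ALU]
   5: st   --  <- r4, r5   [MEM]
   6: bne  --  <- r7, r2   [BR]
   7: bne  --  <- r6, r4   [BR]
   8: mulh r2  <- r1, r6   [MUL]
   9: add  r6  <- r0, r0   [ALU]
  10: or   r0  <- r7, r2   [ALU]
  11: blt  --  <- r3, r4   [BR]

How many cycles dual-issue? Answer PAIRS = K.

c0: i0 ld  no-port MEM/MEM
c1: i1 ld  no-port MEM/MEM
c2: i2 ld  RAW r7
c3: i3&i4 mulh;or  dual
c4: i5 st  no-port MEM/BR
c5: i6 bne  no-port BR/BR
c6: i7&i8 bne;mulh  dual
c7: i9&i10 add;or  dual
c8: i11 blt  tail

PAIRS = 3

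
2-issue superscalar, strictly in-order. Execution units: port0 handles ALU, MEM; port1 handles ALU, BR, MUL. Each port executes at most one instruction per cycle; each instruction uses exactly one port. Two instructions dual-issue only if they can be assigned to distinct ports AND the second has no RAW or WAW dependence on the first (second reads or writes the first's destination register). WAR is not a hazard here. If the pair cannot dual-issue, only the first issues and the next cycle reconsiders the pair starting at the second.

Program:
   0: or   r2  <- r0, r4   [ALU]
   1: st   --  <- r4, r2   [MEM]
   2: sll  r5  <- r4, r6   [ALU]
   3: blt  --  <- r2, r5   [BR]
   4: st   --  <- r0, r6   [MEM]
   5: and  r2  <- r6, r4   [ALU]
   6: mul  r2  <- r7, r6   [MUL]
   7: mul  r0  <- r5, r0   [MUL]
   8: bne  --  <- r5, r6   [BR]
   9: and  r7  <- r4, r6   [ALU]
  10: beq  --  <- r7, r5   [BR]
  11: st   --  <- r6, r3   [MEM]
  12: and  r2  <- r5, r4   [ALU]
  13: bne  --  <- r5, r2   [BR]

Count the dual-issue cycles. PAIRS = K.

PAIRS = 4

t=0 i0:or.ALU ; RAW r2
t=1 i1/i2:st.MEM sll.ALU ; dual
t=2 i3/i4:blt.BR st.MEM ; dual
t=3 i5:and.ALU ; WAW r2
t=4 i6:mul.MUL ; no-port MUL/MUL
t=5 i7:mul.MUL ; no-port MUL/BR
t=6 i8/i9:bne.BR and.ALU ; dual
t=7 i10/i11:beq.BR st.MEM ; dual
t=8 i12:and.ALU ; RAW r2
t=9 i13:bne.BR ; tail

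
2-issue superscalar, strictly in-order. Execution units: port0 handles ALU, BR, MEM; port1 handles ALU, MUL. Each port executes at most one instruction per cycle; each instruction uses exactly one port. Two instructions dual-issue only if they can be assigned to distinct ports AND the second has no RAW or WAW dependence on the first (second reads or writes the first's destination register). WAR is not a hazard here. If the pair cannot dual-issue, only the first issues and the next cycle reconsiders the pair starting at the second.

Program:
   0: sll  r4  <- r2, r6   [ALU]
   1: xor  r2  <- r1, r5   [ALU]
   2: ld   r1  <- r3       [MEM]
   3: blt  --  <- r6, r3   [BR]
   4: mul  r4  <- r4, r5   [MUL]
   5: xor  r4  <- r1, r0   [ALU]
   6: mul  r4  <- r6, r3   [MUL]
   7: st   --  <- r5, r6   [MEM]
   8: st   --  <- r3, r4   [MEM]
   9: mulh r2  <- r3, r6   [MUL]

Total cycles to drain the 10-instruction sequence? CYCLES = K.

CYCLES = 6

  cy0 -> i0/i1 (sll.ALU xor.ALU) dual
  cy1 -> i2 (ld.MEM) no-port MEM/BR
  cy2 -> i3/i4 (blt.BR mul.MUL) dual
  cy3 -> i5 (xor.ALU) WAW r4
  cy4 -> i6/i7 (mul.MUL st.MEM) dual
  cy5 -> i8/i9 (st.MEM mulh.MUL) dual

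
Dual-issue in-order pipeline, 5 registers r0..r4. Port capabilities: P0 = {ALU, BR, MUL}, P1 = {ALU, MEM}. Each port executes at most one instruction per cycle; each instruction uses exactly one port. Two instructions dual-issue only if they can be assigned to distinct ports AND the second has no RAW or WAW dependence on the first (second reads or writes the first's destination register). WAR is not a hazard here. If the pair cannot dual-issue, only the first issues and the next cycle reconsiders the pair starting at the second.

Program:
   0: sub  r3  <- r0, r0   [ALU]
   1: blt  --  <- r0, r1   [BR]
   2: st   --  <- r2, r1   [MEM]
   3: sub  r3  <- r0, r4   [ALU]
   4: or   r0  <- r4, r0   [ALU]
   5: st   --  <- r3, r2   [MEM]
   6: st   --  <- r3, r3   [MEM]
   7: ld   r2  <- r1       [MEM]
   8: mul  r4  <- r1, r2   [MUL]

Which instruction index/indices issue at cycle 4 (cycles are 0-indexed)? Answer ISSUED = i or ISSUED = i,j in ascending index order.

ISSUED = 7

t=0 i0,i1:sub;blt ; dual
t=1 i2,i3:st;sub ; dual
t=2 i4,i5:or;st ; dual
t=3 i6:st ; no-port MEM/MEM
t=4 i7:ld ; RAW r2
t=5 i8:mul ; tail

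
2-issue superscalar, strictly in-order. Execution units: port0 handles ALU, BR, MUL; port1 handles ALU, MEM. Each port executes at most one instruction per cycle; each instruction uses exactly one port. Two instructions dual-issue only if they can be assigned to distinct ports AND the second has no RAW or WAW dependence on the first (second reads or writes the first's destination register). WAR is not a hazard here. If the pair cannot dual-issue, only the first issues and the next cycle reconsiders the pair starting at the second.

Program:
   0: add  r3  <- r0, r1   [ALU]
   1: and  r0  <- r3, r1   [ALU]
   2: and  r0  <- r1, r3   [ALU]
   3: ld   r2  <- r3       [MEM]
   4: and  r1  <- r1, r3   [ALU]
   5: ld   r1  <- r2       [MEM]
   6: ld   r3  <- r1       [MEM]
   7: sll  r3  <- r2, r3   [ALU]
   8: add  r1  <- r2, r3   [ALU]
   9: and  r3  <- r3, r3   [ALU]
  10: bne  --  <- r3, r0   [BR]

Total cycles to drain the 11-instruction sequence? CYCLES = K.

CYCLES = 9

0. add @i0  | RAW r3
1. and @i1  | WAW r0
2. and+ld @i2&i3  | dual
3. and @i4  | WAW r1
4. ld @i5  | no-port MEM/MEM
5. ld @i6  | RAW+WAW r3
6. sll @i7  | RAW r3
7. add+and @i8&i9  | dual
8. bne @i10  | tail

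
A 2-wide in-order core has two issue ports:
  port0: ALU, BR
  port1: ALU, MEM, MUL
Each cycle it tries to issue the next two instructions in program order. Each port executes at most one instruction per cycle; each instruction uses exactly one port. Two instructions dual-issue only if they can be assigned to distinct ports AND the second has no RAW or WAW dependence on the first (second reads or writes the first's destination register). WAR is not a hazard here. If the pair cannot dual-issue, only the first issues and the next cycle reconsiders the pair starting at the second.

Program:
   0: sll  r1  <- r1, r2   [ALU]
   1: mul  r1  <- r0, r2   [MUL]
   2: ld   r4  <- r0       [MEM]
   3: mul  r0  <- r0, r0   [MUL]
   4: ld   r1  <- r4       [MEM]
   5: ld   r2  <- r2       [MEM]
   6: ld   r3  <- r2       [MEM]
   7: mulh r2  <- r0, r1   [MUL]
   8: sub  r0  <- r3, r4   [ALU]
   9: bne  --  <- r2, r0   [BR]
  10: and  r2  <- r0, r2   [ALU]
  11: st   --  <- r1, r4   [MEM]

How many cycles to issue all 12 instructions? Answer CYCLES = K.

0. sll @i0  | WAW r1
1. mul @i1  | no-port MUL/MEM
2. ld @i2  | no-port MEM/MUL
3. mul @i3  | no-port MUL/MEM
4. ld @i4  | no-port MEM/MEM
5. ld @i5  | no-port MEM/MEM
6. ld @i6  | no-port MEM/MUL
7. mulh/sub @i7+i8  | pair
8. bne/and @i9+i10  | pair
9. st @i11  | tail

CYCLES = 10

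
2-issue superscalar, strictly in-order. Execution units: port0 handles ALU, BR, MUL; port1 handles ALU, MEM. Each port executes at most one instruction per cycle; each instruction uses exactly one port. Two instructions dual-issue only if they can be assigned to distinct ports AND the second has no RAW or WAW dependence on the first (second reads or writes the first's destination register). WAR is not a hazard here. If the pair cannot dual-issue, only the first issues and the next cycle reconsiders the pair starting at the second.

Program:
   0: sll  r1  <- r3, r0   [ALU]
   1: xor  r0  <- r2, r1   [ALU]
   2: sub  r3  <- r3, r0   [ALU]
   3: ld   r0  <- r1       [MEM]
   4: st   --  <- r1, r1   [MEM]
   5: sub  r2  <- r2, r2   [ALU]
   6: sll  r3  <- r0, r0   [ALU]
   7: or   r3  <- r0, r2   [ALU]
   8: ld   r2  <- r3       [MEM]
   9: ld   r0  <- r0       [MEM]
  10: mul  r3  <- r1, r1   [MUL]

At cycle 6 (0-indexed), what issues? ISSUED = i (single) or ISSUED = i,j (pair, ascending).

ISSUED = 8

  cy0 -> i0 (sll) RAW r1
  cy1 -> i1 (xor) RAW r0
  cy2 -> i2+i3 (sub+ld) 2-wide
  cy3 -> i4+i5 (st+sub) 2-wide
  cy4 -> i6 (sll) WAW r3
  cy5 -> i7 (or) RAW r3
  cy6 -> i8 (ld) no-port MEM/MEM
  cy7 -> i9+i10 (ld+mul) 2-wide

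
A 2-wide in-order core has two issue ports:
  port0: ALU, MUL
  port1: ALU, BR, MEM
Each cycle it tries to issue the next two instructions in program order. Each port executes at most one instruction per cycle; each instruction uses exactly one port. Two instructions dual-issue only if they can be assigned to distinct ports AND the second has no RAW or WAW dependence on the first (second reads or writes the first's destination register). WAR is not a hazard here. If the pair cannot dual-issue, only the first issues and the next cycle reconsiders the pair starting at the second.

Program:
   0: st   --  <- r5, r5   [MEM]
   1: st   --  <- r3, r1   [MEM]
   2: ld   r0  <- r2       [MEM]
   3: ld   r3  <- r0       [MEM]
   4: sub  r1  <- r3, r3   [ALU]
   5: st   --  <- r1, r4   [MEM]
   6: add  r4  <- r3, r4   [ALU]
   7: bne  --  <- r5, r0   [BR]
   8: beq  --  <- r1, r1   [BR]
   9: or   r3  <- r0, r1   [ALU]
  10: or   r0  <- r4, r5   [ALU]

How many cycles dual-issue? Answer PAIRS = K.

0. st.MEM @i0  | no-port MEM/MEM
1. st.MEM @i1  | no-port MEM/MEM
2. ld.MEM @i2  | no-port MEM/MEM
3. ld.MEM @i3  | RAW r3
4. sub.ALU @i4  | RAW r1
5. st.MEM/add.ALU @i5&i6  | 2-wide
6. bne.BR @i7  | no-port BR/BR
7. beq.BR/or.ALU @i8&i9  | 2-wide
8. or.ALU @i10  | tail

PAIRS = 2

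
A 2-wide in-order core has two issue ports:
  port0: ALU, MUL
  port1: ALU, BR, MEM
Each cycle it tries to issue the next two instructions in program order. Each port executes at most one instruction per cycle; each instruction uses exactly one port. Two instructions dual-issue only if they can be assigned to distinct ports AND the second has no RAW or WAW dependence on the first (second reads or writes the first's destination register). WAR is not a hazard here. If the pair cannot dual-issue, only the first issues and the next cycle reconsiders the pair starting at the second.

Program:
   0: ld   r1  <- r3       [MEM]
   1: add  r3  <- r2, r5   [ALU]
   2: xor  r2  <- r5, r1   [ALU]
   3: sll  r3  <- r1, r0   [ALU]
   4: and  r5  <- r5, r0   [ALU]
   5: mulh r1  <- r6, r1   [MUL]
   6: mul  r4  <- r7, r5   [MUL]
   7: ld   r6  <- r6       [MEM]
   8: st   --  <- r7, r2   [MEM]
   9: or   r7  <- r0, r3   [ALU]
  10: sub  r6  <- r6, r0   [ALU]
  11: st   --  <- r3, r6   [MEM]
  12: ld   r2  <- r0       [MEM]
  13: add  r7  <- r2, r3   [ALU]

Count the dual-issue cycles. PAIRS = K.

PAIRS = 5

  cy0 -> i0+i1 (ld.MEM add.ALU) dual
  cy1 -> i2+i3 (xor.ALU sll.ALU) dual
  cy2 -> i4+i5 (and.ALU mulh.MUL) dual
  cy3 -> i6+i7 (mul.MUL ld.MEM) dual
  cy4 -> i8+i9 (st.MEM or.ALU) dual
  cy5 -> i10 (sub.ALU) RAW r6
  cy6 -> i11 (st.MEM) no-port MEM/MEM
  cy7 -> i12 (ld.MEM) RAW r2
  cy8 -> i13 (add.ALU) tail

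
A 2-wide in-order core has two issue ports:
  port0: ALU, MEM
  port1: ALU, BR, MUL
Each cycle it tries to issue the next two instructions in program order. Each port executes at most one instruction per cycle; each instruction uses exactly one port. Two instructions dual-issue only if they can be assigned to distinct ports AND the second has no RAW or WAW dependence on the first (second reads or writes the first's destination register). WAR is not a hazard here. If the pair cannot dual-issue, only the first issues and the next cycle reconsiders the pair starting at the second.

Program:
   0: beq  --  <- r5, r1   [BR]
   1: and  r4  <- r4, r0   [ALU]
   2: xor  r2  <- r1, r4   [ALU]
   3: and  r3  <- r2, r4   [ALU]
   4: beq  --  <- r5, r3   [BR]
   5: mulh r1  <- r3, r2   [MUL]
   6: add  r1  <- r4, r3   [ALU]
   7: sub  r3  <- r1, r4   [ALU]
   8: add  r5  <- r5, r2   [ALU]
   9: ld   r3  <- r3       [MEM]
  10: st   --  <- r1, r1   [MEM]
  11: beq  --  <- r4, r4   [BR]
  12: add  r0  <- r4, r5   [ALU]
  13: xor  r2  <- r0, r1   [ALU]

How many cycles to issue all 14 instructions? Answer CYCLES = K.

t=0 i0,i1:beq;and ; 2-wide
t=1 i2:xor ; RAW r2
t=2 i3:and ; RAW r3
t=3 i4:beq ; no-port BR/MUL
t=4 i5:mulh ; WAW r1
t=5 i6:add ; RAW r1
t=6 i7,i8:sub;add ; 2-wide
t=7 i9:ld ; no-port MEM/MEM
t=8 i10,i11:st;beq ; 2-wide
t=9 i12:add ; RAW r0
t=10 i13:xor ; tail

CYCLES = 11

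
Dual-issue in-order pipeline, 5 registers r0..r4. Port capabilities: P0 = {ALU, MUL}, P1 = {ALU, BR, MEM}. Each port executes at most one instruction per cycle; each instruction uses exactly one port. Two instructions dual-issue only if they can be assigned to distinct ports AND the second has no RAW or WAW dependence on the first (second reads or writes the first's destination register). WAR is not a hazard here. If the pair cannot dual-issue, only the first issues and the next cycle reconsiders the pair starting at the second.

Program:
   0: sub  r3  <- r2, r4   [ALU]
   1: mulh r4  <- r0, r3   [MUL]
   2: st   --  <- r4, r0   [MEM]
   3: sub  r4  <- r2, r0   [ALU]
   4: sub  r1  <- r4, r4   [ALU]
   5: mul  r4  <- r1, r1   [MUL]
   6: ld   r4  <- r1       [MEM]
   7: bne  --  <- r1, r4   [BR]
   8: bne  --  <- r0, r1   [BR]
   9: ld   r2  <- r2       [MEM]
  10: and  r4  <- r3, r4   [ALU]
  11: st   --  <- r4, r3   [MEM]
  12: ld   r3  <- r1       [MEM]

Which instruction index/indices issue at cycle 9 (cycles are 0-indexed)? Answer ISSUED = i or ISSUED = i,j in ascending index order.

ISSUED = 11

t=0 i0:sub.ALU ; RAW r3
t=1 i1:mulh.MUL ; RAW r4
t=2 i2,i3:st.MEM/sub.ALU ; dual
t=3 i4:sub.ALU ; RAW r1
t=4 i5:mul.MUL ; WAW r4
t=5 i6:ld.MEM ; no-port MEM/BR
t=6 i7:bne.BR ; no-port BR/BR
t=7 i8:bne.BR ; no-port BR/MEM
t=8 i9,i10:ld.MEM/and.ALU ; dual
t=9 i11:st.MEM ; no-port MEM/MEM
t=10 i12:ld.MEM ; tail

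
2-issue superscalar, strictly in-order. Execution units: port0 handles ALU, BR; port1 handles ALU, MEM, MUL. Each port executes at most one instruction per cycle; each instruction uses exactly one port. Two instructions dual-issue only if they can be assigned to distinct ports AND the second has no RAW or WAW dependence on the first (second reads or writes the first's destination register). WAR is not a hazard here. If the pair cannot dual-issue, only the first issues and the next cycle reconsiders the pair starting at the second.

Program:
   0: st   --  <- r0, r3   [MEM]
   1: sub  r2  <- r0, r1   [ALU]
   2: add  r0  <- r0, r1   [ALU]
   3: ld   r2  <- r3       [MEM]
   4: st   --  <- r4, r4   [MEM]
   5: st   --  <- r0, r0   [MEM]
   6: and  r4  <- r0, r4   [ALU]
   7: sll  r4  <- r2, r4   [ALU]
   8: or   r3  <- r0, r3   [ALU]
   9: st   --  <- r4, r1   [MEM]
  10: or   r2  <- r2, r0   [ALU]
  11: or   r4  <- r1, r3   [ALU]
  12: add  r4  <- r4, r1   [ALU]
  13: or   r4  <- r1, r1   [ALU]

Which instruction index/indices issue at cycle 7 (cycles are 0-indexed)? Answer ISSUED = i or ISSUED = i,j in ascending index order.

ISSUED = 12

  cy0 -> i0+i1 (st+sub) dual
  cy1 -> i2+i3 (add+ld) dual
  cy2 -> i4 (st) no-port MEM/MEM
  cy3 -> i5+i6 (st+and) dual
  cy4 -> i7+i8 (sll+or) dual
  cy5 -> i9+i10 (st+or) dual
  cy6 -> i11 (or) RAW+WAW r4
  cy7 -> i12 (add) WAW r4
  cy8 -> i13 (or) tail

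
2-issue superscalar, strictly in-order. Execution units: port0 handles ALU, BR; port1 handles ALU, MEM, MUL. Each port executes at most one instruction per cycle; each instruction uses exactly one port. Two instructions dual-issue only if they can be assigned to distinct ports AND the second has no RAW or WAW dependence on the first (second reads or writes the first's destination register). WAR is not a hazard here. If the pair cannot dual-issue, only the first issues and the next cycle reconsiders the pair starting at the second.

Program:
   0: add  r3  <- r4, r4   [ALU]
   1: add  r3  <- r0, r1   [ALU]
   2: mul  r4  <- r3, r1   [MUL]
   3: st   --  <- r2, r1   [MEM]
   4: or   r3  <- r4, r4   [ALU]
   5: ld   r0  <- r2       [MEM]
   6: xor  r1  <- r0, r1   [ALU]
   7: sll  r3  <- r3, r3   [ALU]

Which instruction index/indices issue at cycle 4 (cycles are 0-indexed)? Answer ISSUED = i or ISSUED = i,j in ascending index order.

0. add.ALU @i0  | WAW r3
1. add.ALU @i1  | RAW r3
2. mul.MUL @i2  | no-port MUL/MEM
3. st.MEM or.ALU @i3/i4  | pair
4. ld.MEM @i5  | RAW r0
5. xor.ALU sll.ALU @i6/i7  | pair

ISSUED = 5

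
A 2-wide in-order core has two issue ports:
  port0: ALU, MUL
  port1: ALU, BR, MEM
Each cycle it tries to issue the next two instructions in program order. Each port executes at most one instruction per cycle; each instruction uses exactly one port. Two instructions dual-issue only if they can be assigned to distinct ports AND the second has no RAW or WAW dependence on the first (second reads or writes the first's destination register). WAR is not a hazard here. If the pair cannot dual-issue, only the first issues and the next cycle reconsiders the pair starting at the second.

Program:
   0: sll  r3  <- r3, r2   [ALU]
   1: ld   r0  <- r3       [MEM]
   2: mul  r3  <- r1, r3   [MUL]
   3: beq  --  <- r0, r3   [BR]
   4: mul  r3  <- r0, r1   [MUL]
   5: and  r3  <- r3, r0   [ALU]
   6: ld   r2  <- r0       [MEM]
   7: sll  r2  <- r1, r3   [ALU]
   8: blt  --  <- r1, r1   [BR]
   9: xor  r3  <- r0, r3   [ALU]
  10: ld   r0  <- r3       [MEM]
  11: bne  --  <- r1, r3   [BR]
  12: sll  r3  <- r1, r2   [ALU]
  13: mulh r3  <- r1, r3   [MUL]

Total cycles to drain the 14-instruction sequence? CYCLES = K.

CYCLES = 9

c0: i0 sll.ALU  RAW r3
c1: i1&i2 ld.MEM;mul.MUL  dual
c2: i3&i4 beq.BR;mul.MUL  dual
c3: i5&i6 and.ALU;ld.MEM  dual
c4: i7&i8 sll.ALU;blt.BR  dual
c5: i9 xor.ALU  RAW r3
c6: i10 ld.MEM  no-port MEM/BR
c7: i11&i12 bne.BR;sll.ALU  dual
c8: i13 mulh.MUL  tail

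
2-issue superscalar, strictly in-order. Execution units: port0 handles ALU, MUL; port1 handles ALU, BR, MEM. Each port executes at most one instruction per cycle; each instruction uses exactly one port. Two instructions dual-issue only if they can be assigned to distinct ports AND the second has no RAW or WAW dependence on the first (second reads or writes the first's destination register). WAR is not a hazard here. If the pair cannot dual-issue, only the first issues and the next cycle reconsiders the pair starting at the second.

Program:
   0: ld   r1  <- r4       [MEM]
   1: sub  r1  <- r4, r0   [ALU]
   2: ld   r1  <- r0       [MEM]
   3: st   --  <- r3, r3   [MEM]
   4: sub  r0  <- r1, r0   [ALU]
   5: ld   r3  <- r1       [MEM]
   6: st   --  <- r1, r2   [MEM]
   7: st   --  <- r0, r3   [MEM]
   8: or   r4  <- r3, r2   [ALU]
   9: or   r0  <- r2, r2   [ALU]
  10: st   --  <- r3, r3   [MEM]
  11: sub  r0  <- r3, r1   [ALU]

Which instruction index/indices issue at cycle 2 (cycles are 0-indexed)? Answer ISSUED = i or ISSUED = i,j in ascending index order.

ISSUED = 2

t=0 i0:ld.MEM ; WAW r1
t=1 i1:sub.ALU ; WAW r1
t=2 i2:ld.MEM ; no-port MEM/MEM
t=3 i3,i4:st.MEM sub.ALU ; dual
t=4 i5:ld.MEM ; no-port MEM/MEM
t=5 i6:st.MEM ; no-port MEM/MEM
t=6 i7,i8:st.MEM or.ALU ; dual
t=7 i9,i10:or.ALU st.MEM ; dual
t=8 i11:sub.ALU ; tail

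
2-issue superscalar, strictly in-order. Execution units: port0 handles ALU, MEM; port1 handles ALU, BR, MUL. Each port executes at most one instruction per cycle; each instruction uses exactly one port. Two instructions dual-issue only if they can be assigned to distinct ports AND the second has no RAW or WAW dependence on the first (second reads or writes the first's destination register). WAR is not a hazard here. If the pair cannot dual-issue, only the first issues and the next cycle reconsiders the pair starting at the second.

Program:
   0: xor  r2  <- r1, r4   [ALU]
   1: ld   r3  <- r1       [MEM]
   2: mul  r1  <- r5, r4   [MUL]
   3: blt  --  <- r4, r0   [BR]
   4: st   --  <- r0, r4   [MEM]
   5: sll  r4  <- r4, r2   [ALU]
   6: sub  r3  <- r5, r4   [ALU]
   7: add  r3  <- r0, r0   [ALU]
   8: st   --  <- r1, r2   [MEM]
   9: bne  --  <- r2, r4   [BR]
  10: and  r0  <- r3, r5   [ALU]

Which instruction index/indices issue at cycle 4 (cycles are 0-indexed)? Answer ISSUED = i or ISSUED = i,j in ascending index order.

0. xor/ld @i0+i1  | pair
1. mul @i2  | no-port MUL/BR
2. blt/st @i3+i4  | pair
3. sll @i5  | RAW r4
4. sub @i6  | WAW r3
5. add/st @i7+i8  | pair
6. bne/and @i9+i10  | pair

ISSUED = 6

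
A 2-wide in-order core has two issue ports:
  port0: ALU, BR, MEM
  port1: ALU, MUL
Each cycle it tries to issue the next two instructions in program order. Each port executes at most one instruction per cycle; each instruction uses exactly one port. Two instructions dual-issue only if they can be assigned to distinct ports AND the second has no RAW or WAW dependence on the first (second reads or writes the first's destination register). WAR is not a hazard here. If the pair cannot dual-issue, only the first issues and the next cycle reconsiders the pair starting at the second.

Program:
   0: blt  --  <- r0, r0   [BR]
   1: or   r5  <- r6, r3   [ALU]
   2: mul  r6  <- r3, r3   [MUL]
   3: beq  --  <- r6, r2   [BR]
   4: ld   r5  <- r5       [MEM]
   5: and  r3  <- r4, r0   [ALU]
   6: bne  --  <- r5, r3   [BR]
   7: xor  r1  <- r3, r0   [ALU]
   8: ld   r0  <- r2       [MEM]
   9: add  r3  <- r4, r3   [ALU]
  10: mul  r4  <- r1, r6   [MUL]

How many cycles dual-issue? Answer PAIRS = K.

  cy0 -> i0,i1 (blt.BR/or.ALU) 2-wide
  cy1 -> i2 (mul.MUL) RAW r6
  cy2 -> i3 (beq.BR) no-port BR/MEM
  cy3 -> i4,i5 (ld.MEM/and.ALU) 2-wide
  cy4 -> i6,i7 (bne.BR/xor.ALU) 2-wide
  cy5 -> i8,i9 (ld.MEM/add.ALU) 2-wide
  cy6 -> i10 (mul.MUL) tail

PAIRS = 4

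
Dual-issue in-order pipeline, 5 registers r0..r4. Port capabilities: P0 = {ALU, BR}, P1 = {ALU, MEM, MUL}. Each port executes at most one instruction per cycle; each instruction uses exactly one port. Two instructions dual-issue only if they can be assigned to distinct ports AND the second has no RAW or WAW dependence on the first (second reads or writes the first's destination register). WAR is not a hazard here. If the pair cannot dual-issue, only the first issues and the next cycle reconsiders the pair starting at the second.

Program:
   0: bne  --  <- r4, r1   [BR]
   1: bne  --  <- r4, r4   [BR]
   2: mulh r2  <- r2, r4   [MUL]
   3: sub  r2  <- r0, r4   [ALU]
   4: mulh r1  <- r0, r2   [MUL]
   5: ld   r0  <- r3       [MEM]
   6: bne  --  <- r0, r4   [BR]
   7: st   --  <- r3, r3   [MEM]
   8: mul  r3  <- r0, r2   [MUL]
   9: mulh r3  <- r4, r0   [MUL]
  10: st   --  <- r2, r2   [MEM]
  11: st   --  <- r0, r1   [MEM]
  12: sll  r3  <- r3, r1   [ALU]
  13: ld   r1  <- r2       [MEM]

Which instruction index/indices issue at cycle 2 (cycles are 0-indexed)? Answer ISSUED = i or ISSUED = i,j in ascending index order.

ISSUED = 3

[0] i0  bne  -- no-port BR/BR
[1] i1,i2  bne mulh  -- 2-wide
[2] i3  sub  -- RAW r2
[3] i4  mulh  -- no-port MUL/MEM
[4] i5  ld  -- RAW r0
[5] i6,i7  bne st  -- 2-wide
[6] i8  mul  -- no-port MUL/MUL
[7] i9  mulh  -- no-port MUL/MEM
[8] i10  st  -- no-port MEM/MEM
[9] i11,i12  st sll  -- 2-wide
[10] i13  ld  -- tail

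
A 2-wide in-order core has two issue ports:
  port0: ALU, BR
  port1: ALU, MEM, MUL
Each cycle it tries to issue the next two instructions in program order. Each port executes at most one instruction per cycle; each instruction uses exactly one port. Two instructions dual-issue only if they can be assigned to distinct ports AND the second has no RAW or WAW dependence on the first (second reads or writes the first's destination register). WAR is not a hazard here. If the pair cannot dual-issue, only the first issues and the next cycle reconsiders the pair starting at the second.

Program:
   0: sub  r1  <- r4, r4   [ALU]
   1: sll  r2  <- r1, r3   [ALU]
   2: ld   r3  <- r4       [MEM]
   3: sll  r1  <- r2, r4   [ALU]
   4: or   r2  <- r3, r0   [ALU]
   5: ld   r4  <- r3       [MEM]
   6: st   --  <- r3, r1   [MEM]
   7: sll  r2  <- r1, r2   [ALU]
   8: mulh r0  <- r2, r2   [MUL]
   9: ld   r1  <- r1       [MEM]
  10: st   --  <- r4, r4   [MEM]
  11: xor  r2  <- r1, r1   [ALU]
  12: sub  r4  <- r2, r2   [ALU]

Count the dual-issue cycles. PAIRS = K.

0. sub @i0  | RAW r1
1. sll ld @i1,i2  | pair
2. sll or @i3,i4  | pair
3. ld @i5  | no-port MEM/MEM
4. st sll @i6,i7  | pair
5. mulh @i8  | no-port MUL/MEM
6. ld @i9  | no-port MEM/MEM
7. st xor @i10,i11  | pair
8. sub @i12  | tail

PAIRS = 4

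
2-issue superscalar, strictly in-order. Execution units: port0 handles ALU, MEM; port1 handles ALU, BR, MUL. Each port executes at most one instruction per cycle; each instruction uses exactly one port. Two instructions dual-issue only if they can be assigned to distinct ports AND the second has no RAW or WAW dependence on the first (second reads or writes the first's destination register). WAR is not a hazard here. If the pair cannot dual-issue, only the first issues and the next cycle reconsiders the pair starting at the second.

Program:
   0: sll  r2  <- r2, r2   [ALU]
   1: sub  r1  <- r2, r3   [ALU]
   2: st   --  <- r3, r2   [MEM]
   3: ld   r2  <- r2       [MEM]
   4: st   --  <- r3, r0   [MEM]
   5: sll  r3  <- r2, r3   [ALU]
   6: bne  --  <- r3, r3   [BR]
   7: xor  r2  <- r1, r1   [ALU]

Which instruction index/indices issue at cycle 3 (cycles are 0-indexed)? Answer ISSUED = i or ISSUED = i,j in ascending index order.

  cy0 -> i0 (sll) RAW r2
  cy1 -> i1/i2 (sub/st) dual
  cy2 -> i3 (ld) no-port MEM/MEM
  cy3 -> i4/i5 (st/sll) dual
  cy4 -> i6/i7 (bne/xor) dual

ISSUED = 4,5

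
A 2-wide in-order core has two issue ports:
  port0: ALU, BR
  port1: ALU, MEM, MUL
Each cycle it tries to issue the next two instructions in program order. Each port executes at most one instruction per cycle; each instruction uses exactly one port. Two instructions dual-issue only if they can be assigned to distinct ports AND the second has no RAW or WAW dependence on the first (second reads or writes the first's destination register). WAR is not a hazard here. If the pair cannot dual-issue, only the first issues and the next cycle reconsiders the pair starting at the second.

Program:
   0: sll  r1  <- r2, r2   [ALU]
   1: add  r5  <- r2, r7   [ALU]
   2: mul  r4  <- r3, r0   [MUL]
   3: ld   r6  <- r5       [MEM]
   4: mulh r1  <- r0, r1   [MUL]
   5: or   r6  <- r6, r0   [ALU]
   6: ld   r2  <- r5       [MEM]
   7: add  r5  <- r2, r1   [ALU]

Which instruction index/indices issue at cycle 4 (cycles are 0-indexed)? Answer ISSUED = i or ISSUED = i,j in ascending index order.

ISSUED = 6

c0: i0,i1 sll;add  pair
c1: i2 mul  no-port MUL/MEM
c2: i3 ld  no-port MEM/MUL
c3: i4,i5 mulh;or  pair
c4: i6 ld  RAW r2
c5: i7 add  tail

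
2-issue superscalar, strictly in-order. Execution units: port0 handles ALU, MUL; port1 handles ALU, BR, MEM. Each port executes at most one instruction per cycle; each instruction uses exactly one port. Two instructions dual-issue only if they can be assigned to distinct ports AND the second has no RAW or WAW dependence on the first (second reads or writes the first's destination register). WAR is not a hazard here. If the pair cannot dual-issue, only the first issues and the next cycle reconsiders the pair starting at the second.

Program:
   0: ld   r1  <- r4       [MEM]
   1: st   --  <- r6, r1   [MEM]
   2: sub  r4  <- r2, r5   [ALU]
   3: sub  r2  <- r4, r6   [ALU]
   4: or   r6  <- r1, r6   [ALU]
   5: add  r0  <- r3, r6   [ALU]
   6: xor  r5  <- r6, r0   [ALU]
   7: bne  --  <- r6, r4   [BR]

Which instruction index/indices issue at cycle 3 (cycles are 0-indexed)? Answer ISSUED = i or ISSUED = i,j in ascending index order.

ISSUED = 5

[0] i0  ld  -- no-port MEM/MEM
[1] i1&i2  st sub  -- dual
[2] i3&i4  sub or  -- dual
[3] i5  add  -- RAW r0
[4] i6&i7  xor bne  -- dual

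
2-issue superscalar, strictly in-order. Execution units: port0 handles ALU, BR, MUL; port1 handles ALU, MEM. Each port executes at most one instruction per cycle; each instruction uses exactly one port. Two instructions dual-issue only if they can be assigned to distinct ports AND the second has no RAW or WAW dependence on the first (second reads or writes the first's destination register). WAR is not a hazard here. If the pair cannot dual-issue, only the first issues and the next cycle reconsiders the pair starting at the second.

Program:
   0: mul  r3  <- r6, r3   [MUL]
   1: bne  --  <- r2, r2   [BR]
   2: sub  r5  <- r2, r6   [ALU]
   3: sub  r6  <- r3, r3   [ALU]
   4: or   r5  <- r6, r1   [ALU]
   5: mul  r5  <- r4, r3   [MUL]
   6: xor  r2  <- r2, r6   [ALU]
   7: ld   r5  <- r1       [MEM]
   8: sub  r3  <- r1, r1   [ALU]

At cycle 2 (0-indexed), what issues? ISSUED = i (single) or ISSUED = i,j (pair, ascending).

0. mul @i0  | no-port MUL/BR
1. bne+sub @i1,i2  | pair
2. sub @i3  | RAW r6
3. or @i4  | WAW r5
4. mul+xor @i5,i6  | pair
5. ld+sub @i7,i8  | pair

ISSUED = 3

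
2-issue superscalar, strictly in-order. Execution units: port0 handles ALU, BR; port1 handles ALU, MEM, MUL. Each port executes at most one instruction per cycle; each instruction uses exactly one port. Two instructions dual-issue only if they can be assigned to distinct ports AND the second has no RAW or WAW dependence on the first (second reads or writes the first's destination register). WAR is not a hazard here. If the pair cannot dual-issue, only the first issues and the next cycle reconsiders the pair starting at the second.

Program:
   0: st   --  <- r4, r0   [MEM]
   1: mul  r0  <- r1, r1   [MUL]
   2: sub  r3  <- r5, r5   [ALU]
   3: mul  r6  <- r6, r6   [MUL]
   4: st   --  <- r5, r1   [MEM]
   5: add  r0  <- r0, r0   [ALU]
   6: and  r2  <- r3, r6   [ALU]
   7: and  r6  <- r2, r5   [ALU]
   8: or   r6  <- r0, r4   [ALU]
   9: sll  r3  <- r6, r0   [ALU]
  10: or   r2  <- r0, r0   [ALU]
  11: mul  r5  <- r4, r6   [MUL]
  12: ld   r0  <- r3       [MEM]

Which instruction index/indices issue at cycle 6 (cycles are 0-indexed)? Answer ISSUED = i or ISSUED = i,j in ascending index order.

ISSUED = 8

c0: i0 st  no-port MEM/MUL
c1: i1,i2 mul;sub  dual
c2: i3 mul  no-port MUL/MEM
c3: i4,i5 st;add  dual
c4: i6 and  RAW r2
c5: i7 and  WAW r6
c6: i8 or  RAW r6
c7: i9,i10 sll;or  dual
c8: i11 mul  no-port MUL/MEM
c9: i12 ld  tail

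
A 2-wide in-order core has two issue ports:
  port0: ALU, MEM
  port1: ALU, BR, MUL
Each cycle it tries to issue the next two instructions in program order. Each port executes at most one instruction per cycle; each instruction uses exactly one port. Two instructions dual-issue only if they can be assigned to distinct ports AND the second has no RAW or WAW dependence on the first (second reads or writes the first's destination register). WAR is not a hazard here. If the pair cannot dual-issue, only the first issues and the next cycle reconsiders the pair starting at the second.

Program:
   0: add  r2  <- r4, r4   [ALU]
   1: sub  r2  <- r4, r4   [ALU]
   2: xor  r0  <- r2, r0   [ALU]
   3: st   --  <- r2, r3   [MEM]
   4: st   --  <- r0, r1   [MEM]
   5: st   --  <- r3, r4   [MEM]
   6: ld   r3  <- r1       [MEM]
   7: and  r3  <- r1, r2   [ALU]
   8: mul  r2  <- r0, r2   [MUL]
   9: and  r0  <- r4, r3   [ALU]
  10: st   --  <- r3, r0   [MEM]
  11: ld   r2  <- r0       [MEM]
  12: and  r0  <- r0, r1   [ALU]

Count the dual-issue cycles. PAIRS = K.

c0: i0 add  WAW r2
c1: i1 sub  RAW r2
c2: i2+i3 xor;st  2-wide
c3: i4 st  no-port MEM/MEM
c4: i5 st  no-port MEM/MEM
c5: i6 ld  WAW r3
c6: i7+i8 and;mul  2-wide
c7: i9 and  RAW r0
c8: i10 st  no-port MEM/MEM
c9: i11+i12 ld;and  2-wide

PAIRS = 3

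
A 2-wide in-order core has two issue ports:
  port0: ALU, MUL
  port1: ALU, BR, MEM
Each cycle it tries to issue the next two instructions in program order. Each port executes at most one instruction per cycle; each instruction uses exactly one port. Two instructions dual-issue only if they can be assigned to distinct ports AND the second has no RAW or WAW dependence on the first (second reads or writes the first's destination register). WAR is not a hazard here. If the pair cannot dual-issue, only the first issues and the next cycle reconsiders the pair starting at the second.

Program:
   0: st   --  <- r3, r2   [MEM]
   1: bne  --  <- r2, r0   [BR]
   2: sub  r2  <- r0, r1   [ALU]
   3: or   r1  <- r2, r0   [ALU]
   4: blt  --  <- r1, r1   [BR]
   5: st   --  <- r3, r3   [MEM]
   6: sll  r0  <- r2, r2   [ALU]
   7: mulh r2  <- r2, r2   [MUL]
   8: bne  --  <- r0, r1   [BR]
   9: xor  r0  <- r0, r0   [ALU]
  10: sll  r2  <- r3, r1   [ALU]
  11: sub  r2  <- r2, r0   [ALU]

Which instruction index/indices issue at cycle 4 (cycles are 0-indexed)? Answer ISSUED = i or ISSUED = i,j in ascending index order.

[0] i0  st.MEM  -- no-port MEM/BR
[1] i1,i2  bne.BR+sub.ALU  -- dual
[2] i3  or.ALU  -- RAW r1
[3] i4  blt.BR  -- no-port BR/MEM
[4] i5,i6  st.MEM+sll.ALU  -- dual
[5] i7,i8  mulh.MUL+bne.BR  -- dual
[6] i9,i10  xor.ALU+sll.ALU  -- dual
[7] i11  sub.ALU  -- tail

ISSUED = 5,6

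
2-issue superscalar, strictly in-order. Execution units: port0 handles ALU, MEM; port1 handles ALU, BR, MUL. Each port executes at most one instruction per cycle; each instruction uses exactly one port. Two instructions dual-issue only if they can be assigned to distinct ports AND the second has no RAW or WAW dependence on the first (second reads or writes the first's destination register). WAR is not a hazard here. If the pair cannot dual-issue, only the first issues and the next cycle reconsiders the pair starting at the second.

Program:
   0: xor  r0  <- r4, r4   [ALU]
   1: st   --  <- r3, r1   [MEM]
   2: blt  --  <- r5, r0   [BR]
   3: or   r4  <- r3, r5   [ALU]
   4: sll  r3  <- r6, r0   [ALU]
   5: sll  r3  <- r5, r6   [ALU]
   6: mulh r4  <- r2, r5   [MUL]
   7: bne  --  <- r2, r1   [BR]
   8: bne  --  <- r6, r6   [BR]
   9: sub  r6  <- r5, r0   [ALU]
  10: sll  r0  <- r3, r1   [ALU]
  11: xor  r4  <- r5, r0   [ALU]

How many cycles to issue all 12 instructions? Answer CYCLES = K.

0. xor+st @i0+i1  | 2-wide
1. blt+or @i2+i3  | 2-wide
2. sll @i4  | WAW r3
3. sll+mulh @i5+i6  | 2-wide
4. bne @i7  | no-port BR/BR
5. bne+sub @i8+i9  | 2-wide
6. sll @i10  | RAW r0
7. xor @i11  | tail

CYCLES = 8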